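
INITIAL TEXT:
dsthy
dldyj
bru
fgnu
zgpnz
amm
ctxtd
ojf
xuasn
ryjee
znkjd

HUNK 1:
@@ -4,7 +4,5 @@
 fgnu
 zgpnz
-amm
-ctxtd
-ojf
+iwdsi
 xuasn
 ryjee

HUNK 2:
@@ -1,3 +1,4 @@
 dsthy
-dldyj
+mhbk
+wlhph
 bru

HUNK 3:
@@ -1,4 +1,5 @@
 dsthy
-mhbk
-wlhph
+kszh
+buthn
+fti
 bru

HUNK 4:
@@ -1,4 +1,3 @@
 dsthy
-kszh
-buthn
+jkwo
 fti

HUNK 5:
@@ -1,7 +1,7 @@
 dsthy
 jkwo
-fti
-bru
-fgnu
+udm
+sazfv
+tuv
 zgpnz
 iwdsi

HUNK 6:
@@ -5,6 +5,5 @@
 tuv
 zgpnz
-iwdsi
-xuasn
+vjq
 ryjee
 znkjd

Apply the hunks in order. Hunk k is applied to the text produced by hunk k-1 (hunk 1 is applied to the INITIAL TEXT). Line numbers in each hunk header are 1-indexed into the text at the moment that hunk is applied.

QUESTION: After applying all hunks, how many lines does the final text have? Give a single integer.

Answer: 9

Derivation:
Hunk 1: at line 4 remove [amm,ctxtd,ojf] add [iwdsi] -> 9 lines: dsthy dldyj bru fgnu zgpnz iwdsi xuasn ryjee znkjd
Hunk 2: at line 1 remove [dldyj] add [mhbk,wlhph] -> 10 lines: dsthy mhbk wlhph bru fgnu zgpnz iwdsi xuasn ryjee znkjd
Hunk 3: at line 1 remove [mhbk,wlhph] add [kszh,buthn,fti] -> 11 lines: dsthy kszh buthn fti bru fgnu zgpnz iwdsi xuasn ryjee znkjd
Hunk 4: at line 1 remove [kszh,buthn] add [jkwo] -> 10 lines: dsthy jkwo fti bru fgnu zgpnz iwdsi xuasn ryjee znkjd
Hunk 5: at line 1 remove [fti,bru,fgnu] add [udm,sazfv,tuv] -> 10 lines: dsthy jkwo udm sazfv tuv zgpnz iwdsi xuasn ryjee znkjd
Hunk 6: at line 5 remove [iwdsi,xuasn] add [vjq] -> 9 lines: dsthy jkwo udm sazfv tuv zgpnz vjq ryjee znkjd
Final line count: 9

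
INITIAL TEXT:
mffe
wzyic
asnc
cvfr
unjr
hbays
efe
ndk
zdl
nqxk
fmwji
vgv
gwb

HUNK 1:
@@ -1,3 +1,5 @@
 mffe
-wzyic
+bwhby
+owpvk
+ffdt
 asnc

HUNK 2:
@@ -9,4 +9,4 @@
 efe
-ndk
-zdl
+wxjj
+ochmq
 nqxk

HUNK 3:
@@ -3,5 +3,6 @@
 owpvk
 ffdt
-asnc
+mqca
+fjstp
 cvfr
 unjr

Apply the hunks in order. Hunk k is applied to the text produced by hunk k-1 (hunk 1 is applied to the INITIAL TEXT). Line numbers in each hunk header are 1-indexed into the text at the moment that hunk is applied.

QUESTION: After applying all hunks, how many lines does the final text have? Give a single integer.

Answer: 16

Derivation:
Hunk 1: at line 1 remove [wzyic] add [bwhby,owpvk,ffdt] -> 15 lines: mffe bwhby owpvk ffdt asnc cvfr unjr hbays efe ndk zdl nqxk fmwji vgv gwb
Hunk 2: at line 9 remove [ndk,zdl] add [wxjj,ochmq] -> 15 lines: mffe bwhby owpvk ffdt asnc cvfr unjr hbays efe wxjj ochmq nqxk fmwji vgv gwb
Hunk 3: at line 3 remove [asnc] add [mqca,fjstp] -> 16 lines: mffe bwhby owpvk ffdt mqca fjstp cvfr unjr hbays efe wxjj ochmq nqxk fmwji vgv gwb
Final line count: 16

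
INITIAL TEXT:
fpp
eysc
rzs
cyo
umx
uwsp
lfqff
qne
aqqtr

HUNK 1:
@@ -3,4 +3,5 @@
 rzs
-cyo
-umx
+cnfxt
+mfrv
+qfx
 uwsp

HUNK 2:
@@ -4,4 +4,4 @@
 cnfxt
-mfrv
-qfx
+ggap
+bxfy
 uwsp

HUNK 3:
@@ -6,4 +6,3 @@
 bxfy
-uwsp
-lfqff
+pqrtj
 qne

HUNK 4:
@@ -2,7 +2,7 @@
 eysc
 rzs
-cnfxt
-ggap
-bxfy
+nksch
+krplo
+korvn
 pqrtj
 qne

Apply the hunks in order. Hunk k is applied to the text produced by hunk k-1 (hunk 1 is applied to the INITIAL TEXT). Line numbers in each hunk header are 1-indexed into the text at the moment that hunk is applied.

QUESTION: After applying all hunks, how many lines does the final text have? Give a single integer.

Hunk 1: at line 3 remove [cyo,umx] add [cnfxt,mfrv,qfx] -> 10 lines: fpp eysc rzs cnfxt mfrv qfx uwsp lfqff qne aqqtr
Hunk 2: at line 4 remove [mfrv,qfx] add [ggap,bxfy] -> 10 lines: fpp eysc rzs cnfxt ggap bxfy uwsp lfqff qne aqqtr
Hunk 3: at line 6 remove [uwsp,lfqff] add [pqrtj] -> 9 lines: fpp eysc rzs cnfxt ggap bxfy pqrtj qne aqqtr
Hunk 4: at line 2 remove [cnfxt,ggap,bxfy] add [nksch,krplo,korvn] -> 9 lines: fpp eysc rzs nksch krplo korvn pqrtj qne aqqtr
Final line count: 9

Answer: 9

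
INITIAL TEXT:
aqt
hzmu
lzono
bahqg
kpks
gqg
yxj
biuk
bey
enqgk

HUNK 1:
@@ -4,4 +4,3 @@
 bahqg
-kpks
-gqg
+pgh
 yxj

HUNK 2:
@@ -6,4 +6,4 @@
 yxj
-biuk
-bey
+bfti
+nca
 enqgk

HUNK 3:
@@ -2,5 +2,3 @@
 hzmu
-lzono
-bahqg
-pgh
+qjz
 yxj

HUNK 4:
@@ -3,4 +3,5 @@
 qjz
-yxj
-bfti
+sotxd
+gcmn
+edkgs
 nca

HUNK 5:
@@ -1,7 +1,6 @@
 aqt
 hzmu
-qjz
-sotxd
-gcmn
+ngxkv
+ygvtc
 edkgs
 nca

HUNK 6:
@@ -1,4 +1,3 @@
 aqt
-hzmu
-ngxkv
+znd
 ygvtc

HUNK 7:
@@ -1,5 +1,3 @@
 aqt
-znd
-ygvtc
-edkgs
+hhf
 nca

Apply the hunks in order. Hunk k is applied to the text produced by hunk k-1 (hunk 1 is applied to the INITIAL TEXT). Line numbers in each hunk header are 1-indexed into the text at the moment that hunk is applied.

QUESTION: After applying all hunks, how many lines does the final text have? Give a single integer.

Hunk 1: at line 4 remove [kpks,gqg] add [pgh] -> 9 lines: aqt hzmu lzono bahqg pgh yxj biuk bey enqgk
Hunk 2: at line 6 remove [biuk,bey] add [bfti,nca] -> 9 lines: aqt hzmu lzono bahqg pgh yxj bfti nca enqgk
Hunk 3: at line 2 remove [lzono,bahqg,pgh] add [qjz] -> 7 lines: aqt hzmu qjz yxj bfti nca enqgk
Hunk 4: at line 3 remove [yxj,bfti] add [sotxd,gcmn,edkgs] -> 8 lines: aqt hzmu qjz sotxd gcmn edkgs nca enqgk
Hunk 5: at line 1 remove [qjz,sotxd,gcmn] add [ngxkv,ygvtc] -> 7 lines: aqt hzmu ngxkv ygvtc edkgs nca enqgk
Hunk 6: at line 1 remove [hzmu,ngxkv] add [znd] -> 6 lines: aqt znd ygvtc edkgs nca enqgk
Hunk 7: at line 1 remove [znd,ygvtc,edkgs] add [hhf] -> 4 lines: aqt hhf nca enqgk
Final line count: 4

Answer: 4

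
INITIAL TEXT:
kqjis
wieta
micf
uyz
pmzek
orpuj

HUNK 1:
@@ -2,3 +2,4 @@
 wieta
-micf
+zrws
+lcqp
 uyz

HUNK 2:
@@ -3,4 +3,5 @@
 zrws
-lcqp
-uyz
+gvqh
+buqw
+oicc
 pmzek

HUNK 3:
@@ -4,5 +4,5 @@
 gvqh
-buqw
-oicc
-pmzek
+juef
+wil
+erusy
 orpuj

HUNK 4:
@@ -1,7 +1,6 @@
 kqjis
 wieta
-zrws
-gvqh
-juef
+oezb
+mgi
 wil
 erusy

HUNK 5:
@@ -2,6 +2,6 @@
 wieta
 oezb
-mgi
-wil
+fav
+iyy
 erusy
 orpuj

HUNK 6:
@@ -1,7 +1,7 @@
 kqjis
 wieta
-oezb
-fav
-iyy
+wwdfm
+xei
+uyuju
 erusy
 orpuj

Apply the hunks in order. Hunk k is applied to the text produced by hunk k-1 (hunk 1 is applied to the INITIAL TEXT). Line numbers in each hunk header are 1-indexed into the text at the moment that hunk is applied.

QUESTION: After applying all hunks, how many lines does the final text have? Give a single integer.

Hunk 1: at line 2 remove [micf] add [zrws,lcqp] -> 7 lines: kqjis wieta zrws lcqp uyz pmzek orpuj
Hunk 2: at line 3 remove [lcqp,uyz] add [gvqh,buqw,oicc] -> 8 lines: kqjis wieta zrws gvqh buqw oicc pmzek orpuj
Hunk 3: at line 4 remove [buqw,oicc,pmzek] add [juef,wil,erusy] -> 8 lines: kqjis wieta zrws gvqh juef wil erusy orpuj
Hunk 4: at line 1 remove [zrws,gvqh,juef] add [oezb,mgi] -> 7 lines: kqjis wieta oezb mgi wil erusy orpuj
Hunk 5: at line 2 remove [mgi,wil] add [fav,iyy] -> 7 lines: kqjis wieta oezb fav iyy erusy orpuj
Hunk 6: at line 1 remove [oezb,fav,iyy] add [wwdfm,xei,uyuju] -> 7 lines: kqjis wieta wwdfm xei uyuju erusy orpuj
Final line count: 7

Answer: 7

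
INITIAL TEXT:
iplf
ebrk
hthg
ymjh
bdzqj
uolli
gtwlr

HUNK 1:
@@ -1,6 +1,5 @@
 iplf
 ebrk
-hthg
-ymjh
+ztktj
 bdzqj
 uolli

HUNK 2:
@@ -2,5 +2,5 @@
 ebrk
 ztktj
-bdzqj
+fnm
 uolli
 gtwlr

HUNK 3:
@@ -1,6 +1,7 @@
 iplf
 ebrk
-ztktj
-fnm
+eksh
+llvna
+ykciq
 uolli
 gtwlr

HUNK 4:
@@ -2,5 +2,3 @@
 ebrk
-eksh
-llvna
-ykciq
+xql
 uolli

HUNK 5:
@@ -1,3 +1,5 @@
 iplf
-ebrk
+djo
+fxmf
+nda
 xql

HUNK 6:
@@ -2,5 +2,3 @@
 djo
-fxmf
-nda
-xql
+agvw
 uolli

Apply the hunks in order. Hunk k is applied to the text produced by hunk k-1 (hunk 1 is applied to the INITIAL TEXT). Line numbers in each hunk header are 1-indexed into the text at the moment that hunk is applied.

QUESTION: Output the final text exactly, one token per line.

Answer: iplf
djo
agvw
uolli
gtwlr

Derivation:
Hunk 1: at line 1 remove [hthg,ymjh] add [ztktj] -> 6 lines: iplf ebrk ztktj bdzqj uolli gtwlr
Hunk 2: at line 2 remove [bdzqj] add [fnm] -> 6 lines: iplf ebrk ztktj fnm uolli gtwlr
Hunk 3: at line 1 remove [ztktj,fnm] add [eksh,llvna,ykciq] -> 7 lines: iplf ebrk eksh llvna ykciq uolli gtwlr
Hunk 4: at line 2 remove [eksh,llvna,ykciq] add [xql] -> 5 lines: iplf ebrk xql uolli gtwlr
Hunk 5: at line 1 remove [ebrk] add [djo,fxmf,nda] -> 7 lines: iplf djo fxmf nda xql uolli gtwlr
Hunk 6: at line 2 remove [fxmf,nda,xql] add [agvw] -> 5 lines: iplf djo agvw uolli gtwlr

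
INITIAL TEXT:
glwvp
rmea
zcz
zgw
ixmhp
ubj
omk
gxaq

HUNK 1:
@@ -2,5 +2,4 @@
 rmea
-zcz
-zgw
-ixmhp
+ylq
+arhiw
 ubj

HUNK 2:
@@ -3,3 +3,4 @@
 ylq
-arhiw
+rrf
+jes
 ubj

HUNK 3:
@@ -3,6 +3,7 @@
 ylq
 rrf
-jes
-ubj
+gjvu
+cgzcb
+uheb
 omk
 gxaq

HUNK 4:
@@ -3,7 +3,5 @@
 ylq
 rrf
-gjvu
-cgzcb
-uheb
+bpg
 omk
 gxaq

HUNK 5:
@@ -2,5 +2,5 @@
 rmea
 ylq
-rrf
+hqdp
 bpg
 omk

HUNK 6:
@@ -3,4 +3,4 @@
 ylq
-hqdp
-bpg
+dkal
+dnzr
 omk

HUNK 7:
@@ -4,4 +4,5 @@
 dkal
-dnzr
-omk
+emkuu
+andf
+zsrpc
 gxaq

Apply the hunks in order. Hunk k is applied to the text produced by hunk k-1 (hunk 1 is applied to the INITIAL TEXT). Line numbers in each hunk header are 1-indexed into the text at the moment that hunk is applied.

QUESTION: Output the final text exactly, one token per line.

Answer: glwvp
rmea
ylq
dkal
emkuu
andf
zsrpc
gxaq

Derivation:
Hunk 1: at line 2 remove [zcz,zgw,ixmhp] add [ylq,arhiw] -> 7 lines: glwvp rmea ylq arhiw ubj omk gxaq
Hunk 2: at line 3 remove [arhiw] add [rrf,jes] -> 8 lines: glwvp rmea ylq rrf jes ubj omk gxaq
Hunk 3: at line 3 remove [jes,ubj] add [gjvu,cgzcb,uheb] -> 9 lines: glwvp rmea ylq rrf gjvu cgzcb uheb omk gxaq
Hunk 4: at line 3 remove [gjvu,cgzcb,uheb] add [bpg] -> 7 lines: glwvp rmea ylq rrf bpg omk gxaq
Hunk 5: at line 2 remove [rrf] add [hqdp] -> 7 lines: glwvp rmea ylq hqdp bpg omk gxaq
Hunk 6: at line 3 remove [hqdp,bpg] add [dkal,dnzr] -> 7 lines: glwvp rmea ylq dkal dnzr omk gxaq
Hunk 7: at line 4 remove [dnzr,omk] add [emkuu,andf,zsrpc] -> 8 lines: glwvp rmea ylq dkal emkuu andf zsrpc gxaq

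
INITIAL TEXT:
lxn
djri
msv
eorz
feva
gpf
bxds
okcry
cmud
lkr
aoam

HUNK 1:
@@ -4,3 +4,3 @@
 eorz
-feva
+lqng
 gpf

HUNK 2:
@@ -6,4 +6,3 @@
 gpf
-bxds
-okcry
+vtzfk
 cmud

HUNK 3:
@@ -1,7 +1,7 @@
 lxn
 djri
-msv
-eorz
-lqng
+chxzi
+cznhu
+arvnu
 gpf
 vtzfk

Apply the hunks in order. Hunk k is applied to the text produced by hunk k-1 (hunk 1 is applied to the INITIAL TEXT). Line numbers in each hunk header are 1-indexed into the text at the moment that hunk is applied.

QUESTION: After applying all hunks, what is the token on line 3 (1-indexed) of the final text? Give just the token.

Hunk 1: at line 4 remove [feva] add [lqng] -> 11 lines: lxn djri msv eorz lqng gpf bxds okcry cmud lkr aoam
Hunk 2: at line 6 remove [bxds,okcry] add [vtzfk] -> 10 lines: lxn djri msv eorz lqng gpf vtzfk cmud lkr aoam
Hunk 3: at line 1 remove [msv,eorz,lqng] add [chxzi,cznhu,arvnu] -> 10 lines: lxn djri chxzi cznhu arvnu gpf vtzfk cmud lkr aoam
Final line 3: chxzi

Answer: chxzi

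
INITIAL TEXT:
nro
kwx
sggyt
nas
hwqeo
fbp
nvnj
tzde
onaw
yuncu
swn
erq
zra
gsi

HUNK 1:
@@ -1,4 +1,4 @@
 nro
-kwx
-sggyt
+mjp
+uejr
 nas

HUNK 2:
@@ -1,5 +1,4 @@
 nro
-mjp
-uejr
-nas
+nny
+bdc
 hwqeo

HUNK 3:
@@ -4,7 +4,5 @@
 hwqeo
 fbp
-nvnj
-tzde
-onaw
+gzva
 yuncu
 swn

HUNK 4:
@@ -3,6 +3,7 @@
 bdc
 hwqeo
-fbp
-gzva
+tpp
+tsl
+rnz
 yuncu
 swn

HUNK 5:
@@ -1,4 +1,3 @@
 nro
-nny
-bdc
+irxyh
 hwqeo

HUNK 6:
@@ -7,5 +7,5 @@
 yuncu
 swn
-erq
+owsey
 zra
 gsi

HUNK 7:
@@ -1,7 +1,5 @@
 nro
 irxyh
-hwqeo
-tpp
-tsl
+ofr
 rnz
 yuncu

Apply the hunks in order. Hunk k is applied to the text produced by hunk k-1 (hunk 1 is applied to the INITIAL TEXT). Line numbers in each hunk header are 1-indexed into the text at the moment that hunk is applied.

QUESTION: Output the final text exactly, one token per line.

Answer: nro
irxyh
ofr
rnz
yuncu
swn
owsey
zra
gsi

Derivation:
Hunk 1: at line 1 remove [kwx,sggyt] add [mjp,uejr] -> 14 lines: nro mjp uejr nas hwqeo fbp nvnj tzde onaw yuncu swn erq zra gsi
Hunk 2: at line 1 remove [mjp,uejr,nas] add [nny,bdc] -> 13 lines: nro nny bdc hwqeo fbp nvnj tzde onaw yuncu swn erq zra gsi
Hunk 3: at line 4 remove [nvnj,tzde,onaw] add [gzva] -> 11 lines: nro nny bdc hwqeo fbp gzva yuncu swn erq zra gsi
Hunk 4: at line 3 remove [fbp,gzva] add [tpp,tsl,rnz] -> 12 lines: nro nny bdc hwqeo tpp tsl rnz yuncu swn erq zra gsi
Hunk 5: at line 1 remove [nny,bdc] add [irxyh] -> 11 lines: nro irxyh hwqeo tpp tsl rnz yuncu swn erq zra gsi
Hunk 6: at line 7 remove [erq] add [owsey] -> 11 lines: nro irxyh hwqeo tpp tsl rnz yuncu swn owsey zra gsi
Hunk 7: at line 1 remove [hwqeo,tpp,tsl] add [ofr] -> 9 lines: nro irxyh ofr rnz yuncu swn owsey zra gsi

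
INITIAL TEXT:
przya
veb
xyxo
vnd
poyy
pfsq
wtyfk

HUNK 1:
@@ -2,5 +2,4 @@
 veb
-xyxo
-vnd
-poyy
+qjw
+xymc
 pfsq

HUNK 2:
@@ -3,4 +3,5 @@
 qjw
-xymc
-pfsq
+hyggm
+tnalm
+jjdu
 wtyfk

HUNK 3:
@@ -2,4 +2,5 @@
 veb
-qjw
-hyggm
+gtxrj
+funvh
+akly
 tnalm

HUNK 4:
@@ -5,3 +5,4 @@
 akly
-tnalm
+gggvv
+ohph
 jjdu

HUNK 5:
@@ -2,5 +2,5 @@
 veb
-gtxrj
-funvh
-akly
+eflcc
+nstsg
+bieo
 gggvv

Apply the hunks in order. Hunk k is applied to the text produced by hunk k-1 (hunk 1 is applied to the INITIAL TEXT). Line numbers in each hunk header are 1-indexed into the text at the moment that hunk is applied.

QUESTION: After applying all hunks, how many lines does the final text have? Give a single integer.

Hunk 1: at line 2 remove [xyxo,vnd,poyy] add [qjw,xymc] -> 6 lines: przya veb qjw xymc pfsq wtyfk
Hunk 2: at line 3 remove [xymc,pfsq] add [hyggm,tnalm,jjdu] -> 7 lines: przya veb qjw hyggm tnalm jjdu wtyfk
Hunk 3: at line 2 remove [qjw,hyggm] add [gtxrj,funvh,akly] -> 8 lines: przya veb gtxrj funvh akly tnalm jjdu wtyfk
Hunk 4: at line 5 remove [tnalm] add [gggvv,ohph] -> 9 lines: przya veb gtxrj funvh akly gggvv ohph jjdu wtyfk
Hunk 5: at line 2 remove [gtxrj,funvh,akly] add [eflcc,nstsg,bieo] -> 9 lines: przya veb eflcc nstsg bieo gggvv ohph jjdu wtyfk
Final line count: 9

Answer: 9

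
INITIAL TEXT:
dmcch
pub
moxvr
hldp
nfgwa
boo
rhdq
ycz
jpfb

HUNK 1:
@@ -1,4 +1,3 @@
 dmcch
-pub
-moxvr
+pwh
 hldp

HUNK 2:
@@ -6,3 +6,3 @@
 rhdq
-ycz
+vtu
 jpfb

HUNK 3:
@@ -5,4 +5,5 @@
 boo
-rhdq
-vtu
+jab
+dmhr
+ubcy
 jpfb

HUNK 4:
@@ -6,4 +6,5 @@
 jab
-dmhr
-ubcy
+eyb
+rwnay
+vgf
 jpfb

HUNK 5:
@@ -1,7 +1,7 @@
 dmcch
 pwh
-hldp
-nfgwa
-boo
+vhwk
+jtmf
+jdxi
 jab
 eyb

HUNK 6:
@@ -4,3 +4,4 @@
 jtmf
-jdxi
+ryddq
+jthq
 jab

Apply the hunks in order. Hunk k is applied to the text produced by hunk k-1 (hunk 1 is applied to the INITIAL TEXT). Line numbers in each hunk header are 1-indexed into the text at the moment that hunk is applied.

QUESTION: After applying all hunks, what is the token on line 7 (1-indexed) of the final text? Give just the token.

Answer: jab

Derivation:
Hunk 1: at line 1 remove [pub,moxvr] add [pwh] -> 8 lines: dmcch pwh hldp nfgwa boo rhdq ycz jpfb
Hunk 2: at line 6 remove [ycz] add [vtu] -> 8 lines: dmcch pwh hldp nfgwa boo rhdq vtu jpfb
Hunk 3: at line 5 remove [rhdq,vtu] add [jab,dmhr,ubcy] -> 9 lines: dmcch pwh hldp nfgwa boo jab dmhr ubcy jpfb
Hunk 4: at line 6 remove [dmhr,ubcy] add [eyb,rwnay,vgf] -> 10 lines: dmcch pwh hldp nfgwa boo jab eyb rwnay vgf jpfb
Hunk 5: at line 1 remove [hldp,nfgwa,boo] add [vhwk,jtmf,jdxi] -> 10 lines: dmcch pwh vhwk jtmf jdxi jab eyb rwnay vgf jpfb
Hunk 6: at line 4 remove [jdxi] add [ryddq,jthq] -> 11 lines: dmcch pwh vhwk jtmf ryddq jthq jab eyb rwnay vgf jpfb
Final line 7: jab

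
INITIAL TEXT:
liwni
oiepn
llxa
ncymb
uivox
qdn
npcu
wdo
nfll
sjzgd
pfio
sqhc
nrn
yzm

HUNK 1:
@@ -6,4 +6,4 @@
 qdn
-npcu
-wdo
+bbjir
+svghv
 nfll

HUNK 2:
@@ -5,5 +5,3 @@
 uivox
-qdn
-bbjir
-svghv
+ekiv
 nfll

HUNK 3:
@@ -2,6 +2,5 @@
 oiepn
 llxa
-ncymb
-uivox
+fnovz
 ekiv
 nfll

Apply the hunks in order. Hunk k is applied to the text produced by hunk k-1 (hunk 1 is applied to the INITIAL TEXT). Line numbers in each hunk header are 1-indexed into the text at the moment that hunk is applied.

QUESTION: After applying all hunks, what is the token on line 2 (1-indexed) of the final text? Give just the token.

Hunk 1: at line 6 remove [npcu,wdo] add [bbjir,svghv] -> 14 lines: liwni oiepn llxa ncymb uivox qdn bbjir svghv nfll sjzgd pfio sqhc nrn yzm
Hunk 2: at line 5 remove [qdn,bbjir,svghv] add [ekiv] -> 12 lines: liwni oiepn llxa ncymb uivox ekiv nfll sjzgd pfio sqhc nrn yzm
Hunk 3: at line 2 remove [ncymb,uivox] add [fnovz] -> 11 lines: liwni oiepn llxa fnovz ekiv nfll sjzgd pfio sqhc nrn yzm
Final line 2: oiepn

Answer: oiepn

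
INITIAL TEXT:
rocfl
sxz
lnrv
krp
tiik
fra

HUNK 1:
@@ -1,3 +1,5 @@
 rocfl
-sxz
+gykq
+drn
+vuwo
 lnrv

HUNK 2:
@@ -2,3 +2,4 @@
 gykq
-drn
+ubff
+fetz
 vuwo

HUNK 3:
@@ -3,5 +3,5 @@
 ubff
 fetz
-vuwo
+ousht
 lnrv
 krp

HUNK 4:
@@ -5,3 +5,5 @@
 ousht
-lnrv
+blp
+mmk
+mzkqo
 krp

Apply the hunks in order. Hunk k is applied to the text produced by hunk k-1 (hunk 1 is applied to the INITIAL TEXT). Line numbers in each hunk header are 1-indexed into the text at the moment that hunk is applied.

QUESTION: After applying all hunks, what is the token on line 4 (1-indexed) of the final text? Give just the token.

Hunk 1: at line 1 remove [sxz] add [gykq,drn,vuwo] -> 8 lines: rocfl gykq drn vuwo lnrv krp tiik fra
Hunk 2: at line 2 remove [drn] add [ubff,fetz] -> 9 lines: rocfl gykq ubff fetz vuwo lnrv krp tiik fra
Hunk 3: at line 3 remove [vuwo] add [ousht] -> 9 lines: rocfl gykq ubff fetz ousht lnrv krp tiik fra
Hunk 4: at line 5 remove [lnrv] add [blp,mmk,mzkqo] -> 11 lines: rocfl gykq ubff fetz ousht blp mmk mzkqo krp tiik fra
Final line 4: fetz

Answer: fetz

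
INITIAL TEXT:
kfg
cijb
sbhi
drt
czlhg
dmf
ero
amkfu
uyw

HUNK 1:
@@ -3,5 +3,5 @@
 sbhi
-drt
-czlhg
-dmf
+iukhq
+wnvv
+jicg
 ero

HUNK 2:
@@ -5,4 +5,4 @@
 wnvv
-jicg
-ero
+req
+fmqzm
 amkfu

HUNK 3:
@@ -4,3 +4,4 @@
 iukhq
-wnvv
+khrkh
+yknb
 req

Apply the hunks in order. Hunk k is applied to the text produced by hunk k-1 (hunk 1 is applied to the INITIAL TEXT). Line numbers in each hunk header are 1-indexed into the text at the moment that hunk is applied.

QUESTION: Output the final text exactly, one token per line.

Answer: kfg
cijb
sbhi
iukhq
khrkh
yknb
req
fmqzm
amkfu
uyw

Derivation:
Hunk 1: at line 3 remove [drt,czlhg,dmf] add [iukhq,wnvv,jicg] -> 9 lines: kfg cijb sbhi iukhq wnvv jicg ero amkfu uyw
Hunk 2: at line 5 remove [jicg,ero] add [req,fmqzm] -> 9 lines: kfg cijb sbhi iukhq wnvv req fmqzm amkfu uyw
Hunk 3: at line 4 remove [wnvv] add [khrkh,yknb] -> 10 lines: kfg cijb sbhi iukhq khrkh yknb req fmqzm amkfu uyw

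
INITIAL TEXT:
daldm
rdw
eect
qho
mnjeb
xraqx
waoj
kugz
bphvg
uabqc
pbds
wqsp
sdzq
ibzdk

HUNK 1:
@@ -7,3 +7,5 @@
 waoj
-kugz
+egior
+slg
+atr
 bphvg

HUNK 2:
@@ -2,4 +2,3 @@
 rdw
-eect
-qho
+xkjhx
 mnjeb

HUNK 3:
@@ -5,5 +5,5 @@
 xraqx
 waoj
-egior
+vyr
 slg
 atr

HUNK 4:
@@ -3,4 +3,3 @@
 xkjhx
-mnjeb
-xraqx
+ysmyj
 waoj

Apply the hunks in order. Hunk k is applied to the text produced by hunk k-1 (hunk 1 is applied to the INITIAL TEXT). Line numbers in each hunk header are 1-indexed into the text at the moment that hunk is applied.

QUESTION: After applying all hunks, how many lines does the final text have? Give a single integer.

Answer: 14

Derivation:
Hunk 1: at line 7 remove [kugz] add [egior,slg,atr] -> 16 lines: daldm rdw eect qho mnjeb xraqx waoj egior slg atr bphvg uabqc pbds wqsp sdzq ibzdk
Hunk 2: at line 2 remove [eect,qho] add [xkjhx] -> 15 lines: daldm rdw xkjhx mnjeb xraqx waoj egior slg atr bphvg uabqc pbds wqsp sdzq ibzdk
Hunk 3: at line 5 remove [egior] add [vyr] -> 15 lines: daldm rdw xkjhx mnjeb xraqx waoj vyr slg atr bphvg uabqc pbds wqsp sdzq ibzdk
Hunk 4: at line 3 remove [mnjeb,xraqx] add [ysmyj] -> 14 lines: daldm rdw xkjhx ysmyj waoj vyr slg atr bphvg uabqc pbds wqsp sdzq ibzdk
Final line count: 14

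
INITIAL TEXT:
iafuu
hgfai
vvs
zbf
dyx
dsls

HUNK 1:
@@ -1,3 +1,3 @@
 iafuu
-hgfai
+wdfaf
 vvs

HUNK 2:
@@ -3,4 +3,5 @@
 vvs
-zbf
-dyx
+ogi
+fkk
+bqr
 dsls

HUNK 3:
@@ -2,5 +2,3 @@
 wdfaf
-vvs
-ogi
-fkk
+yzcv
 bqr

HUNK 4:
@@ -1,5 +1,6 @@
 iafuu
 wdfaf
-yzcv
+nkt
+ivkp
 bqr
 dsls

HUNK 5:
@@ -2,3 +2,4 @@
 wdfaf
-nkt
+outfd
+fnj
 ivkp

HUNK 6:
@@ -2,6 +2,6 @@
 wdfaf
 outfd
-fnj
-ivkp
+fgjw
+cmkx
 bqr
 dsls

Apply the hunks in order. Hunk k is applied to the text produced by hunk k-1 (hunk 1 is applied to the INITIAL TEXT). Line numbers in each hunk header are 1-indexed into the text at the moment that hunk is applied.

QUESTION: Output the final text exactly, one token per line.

Answer: iafuu
wdfaf
outfd
fgjw
cmkx
bqr
dsls

Derivation:
Hunk 1: at line 1 remove [hgfai] add [wdfaf] -> 6 lines: iafuu wdfaf vvs zbf dyx dsls
Hunk 2: at line 3 remove [zbf,dyx] add [ogi,fkk,bqr] -> 7 lines: iafuu wdfaf vvs ogi fkk bqr dsls
Hunk 3: at line 2 remove [vvs,ogi,fkk] add [yzcv] -> 5 lines: iafuu wdfaf yzcv bqr dsls
Hunk 4: at line 1 remove [yzcv] add [nkt,ivkp] -> 6 lines: iafuu wdfaf nkt ivkp bqr dsls
Hunk 5: at line 2 remove [nkt] add [outfd,fnj] -> 7 lines: iafuu wdfaf outfd fnj ivkp bqr dsls
Hunk 6: at line 2 remove [fnj,ivkp] add [fgjw,cmkx] -> 7 lines: iafuu wdfaf outfd fgjw cmkx bqr dsls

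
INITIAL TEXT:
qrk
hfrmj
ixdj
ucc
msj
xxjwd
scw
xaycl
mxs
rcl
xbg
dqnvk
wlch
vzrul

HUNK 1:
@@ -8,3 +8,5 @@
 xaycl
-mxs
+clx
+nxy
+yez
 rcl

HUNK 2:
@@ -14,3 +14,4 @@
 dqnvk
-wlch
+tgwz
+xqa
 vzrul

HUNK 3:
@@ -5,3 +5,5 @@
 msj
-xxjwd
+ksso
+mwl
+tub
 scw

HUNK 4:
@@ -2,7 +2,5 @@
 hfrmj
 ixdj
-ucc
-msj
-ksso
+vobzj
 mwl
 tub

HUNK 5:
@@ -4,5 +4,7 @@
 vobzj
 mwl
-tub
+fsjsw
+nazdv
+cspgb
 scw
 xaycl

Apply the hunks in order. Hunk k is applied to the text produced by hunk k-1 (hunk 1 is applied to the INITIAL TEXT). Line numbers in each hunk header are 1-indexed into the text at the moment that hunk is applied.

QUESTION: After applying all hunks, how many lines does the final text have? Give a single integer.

Answer: 19

Derivation:
Hunk 1: at line 8 remove [mxs] add [clx,nxy,yez] -> 16 lines: qrk hfrmj ixdj ucc msj xxjwd scw xaycl clx nxy yez rcl xbg dqnvk wlch vzrul
Hunk 2: at line 14 remove [wlch] add [tgwz,xqa] -> 17 lines: qrk hfrmj ixdj ucc msj xxjwd scw xaycl clx nxy yez rcl xbg dqnvk tgwz xqa vzrul
Hunk 3: at line 5 remove [xxjwd] add [ksso,mwl,tub] -> 19 lines: qrk hfrmj ixdj ucc msj ksso mwl tub scw xaycl clx nxy yez rcl xbg dqnvk tgwz xqa vzrul
Hunk 4: at line 2 remove [ucc,msj,ksso] add [vobzj] -> 17 lines: qrk hfrmj ixdj vobzj mwl tub scw xaycl clx nxy yez rcl xbg dqnvk tgwz xqa vzrul
Hunk 5: at line 4 remove [tub] add [fsjsw,nazdv,cspgb] -> 19 lines: qrk hfrmj ixdj vobzj mwl fsjsw nazdv cspgb scw xaycl clx nxy yez rcl xbg dqnvk tgwz xqa vzrul
Final line count: 19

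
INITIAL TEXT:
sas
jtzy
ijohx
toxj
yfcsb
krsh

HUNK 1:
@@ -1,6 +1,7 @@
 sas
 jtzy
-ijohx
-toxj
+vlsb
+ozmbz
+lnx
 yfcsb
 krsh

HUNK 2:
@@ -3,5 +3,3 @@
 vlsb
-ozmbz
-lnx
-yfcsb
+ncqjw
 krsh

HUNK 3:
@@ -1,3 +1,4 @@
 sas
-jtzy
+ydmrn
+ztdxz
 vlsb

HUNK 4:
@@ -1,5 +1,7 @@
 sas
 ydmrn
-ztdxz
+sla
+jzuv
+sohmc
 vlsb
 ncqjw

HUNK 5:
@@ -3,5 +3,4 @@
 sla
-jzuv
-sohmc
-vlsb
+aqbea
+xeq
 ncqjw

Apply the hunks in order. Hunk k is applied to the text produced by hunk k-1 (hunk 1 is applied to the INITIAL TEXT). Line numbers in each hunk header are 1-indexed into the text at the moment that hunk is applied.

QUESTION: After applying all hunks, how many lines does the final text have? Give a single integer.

Hunk 1: at line 1 remove [ijohx,toxj] add [vlsb,ozmbz,lnx] -> 7 lines: sas jtzy vlsb ozmbz lnx yfcsb krsh
Hunk 2: at line 3 remove [ozmbz,lnx,yfcsb] add [ncqjw] -> 5 lines: sas jtzy vlsb ncqjw krsh
Hunk 3: at line 1 remove [jtzy] add [ydmrn,ztdxz] -> 6 lines: sas ydmrn ztdxz vlsb ncqjw krsh
Hunk 4: at line 1 remove [ztdxz] add [sla,jzuv,sohmc] -> 8 lines: sas ydmrn sla jzuv sohmc vlsb ncqjw krsh
Hunk 5: at line 3 remove [jzuv,sohmc,vlsb] add [aqbea,xeq] -> 7 lines: sas ydmrn sla aqbea xeq ncqjw krsh
Final line count: 7

Answer: 7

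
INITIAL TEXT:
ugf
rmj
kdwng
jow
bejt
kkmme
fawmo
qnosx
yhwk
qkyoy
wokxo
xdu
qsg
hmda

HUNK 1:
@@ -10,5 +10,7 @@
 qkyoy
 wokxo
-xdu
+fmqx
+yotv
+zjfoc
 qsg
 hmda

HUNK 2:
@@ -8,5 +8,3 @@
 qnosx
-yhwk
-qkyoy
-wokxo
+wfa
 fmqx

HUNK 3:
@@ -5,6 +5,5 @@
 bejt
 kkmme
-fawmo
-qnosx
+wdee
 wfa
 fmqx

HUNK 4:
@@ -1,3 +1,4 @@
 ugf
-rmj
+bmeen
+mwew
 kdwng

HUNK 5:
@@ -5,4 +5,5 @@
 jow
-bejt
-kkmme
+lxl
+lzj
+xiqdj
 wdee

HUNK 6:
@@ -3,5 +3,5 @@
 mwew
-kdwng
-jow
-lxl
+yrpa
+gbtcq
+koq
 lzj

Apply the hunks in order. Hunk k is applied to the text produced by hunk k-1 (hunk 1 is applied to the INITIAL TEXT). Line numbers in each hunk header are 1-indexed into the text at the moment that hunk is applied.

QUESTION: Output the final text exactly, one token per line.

Hunk 1: at line 10 remove [xdu] add [fmqx,yotv,zjfoc] -> 16 lines: ugf rmj kdwng jow bejt kkmme fawmo qnosx yhwk qkyoy wokxo fmqx yotv zjfoc qsg hmda
Hunk 2: at line 8 remove [yhwk,qkyoy,wokxo] add [wfa] -> 14 lines: ugf rmj kdwng jow bejt kkmme fawmo qnosx wfa fmqx yotv zjfoc qsg hmda
Hunk 3: at line 5 remove [fawmo,qnosx] add [wdee] -> 13 lines: ugf rmj kdwng jow bejt kkmme wdee wfa fmqx yotv zjfoc qsg hmda
Hunk 4: at line 1 remove [rmj] add [bmeen,mwew] -> 14 lines: ugf bmeen mwew kdwng jow bejt kkmme wdee wfa fmqx yotv zjfoc qsg hmda
Hunk 5: at line 5 remove [bejt,kkmme] add [lxl,lzj,xiqdj] -> 15 lines: ugf bmeen mwew kdwng jow lxl lzj xiqdj wdee wfa fmqx yotv zjfoc qsg hmda
Hunk 6: at line 3 remove [kdwng,jow,lxl] add [yrpa,gbtcq,koq] -> 15 lines: ugf bmeen mwew yrpa gbtcq koq lzj xiqdj wdee wfa fmqx yotv zjfoc qsg hmda

Answer: ugf
bmeen
mwew
yrpa
gbtcq
koq
lzj
xiqdj
wdee
wfa
fmqx
yotv
zjfoc
qsg
hmda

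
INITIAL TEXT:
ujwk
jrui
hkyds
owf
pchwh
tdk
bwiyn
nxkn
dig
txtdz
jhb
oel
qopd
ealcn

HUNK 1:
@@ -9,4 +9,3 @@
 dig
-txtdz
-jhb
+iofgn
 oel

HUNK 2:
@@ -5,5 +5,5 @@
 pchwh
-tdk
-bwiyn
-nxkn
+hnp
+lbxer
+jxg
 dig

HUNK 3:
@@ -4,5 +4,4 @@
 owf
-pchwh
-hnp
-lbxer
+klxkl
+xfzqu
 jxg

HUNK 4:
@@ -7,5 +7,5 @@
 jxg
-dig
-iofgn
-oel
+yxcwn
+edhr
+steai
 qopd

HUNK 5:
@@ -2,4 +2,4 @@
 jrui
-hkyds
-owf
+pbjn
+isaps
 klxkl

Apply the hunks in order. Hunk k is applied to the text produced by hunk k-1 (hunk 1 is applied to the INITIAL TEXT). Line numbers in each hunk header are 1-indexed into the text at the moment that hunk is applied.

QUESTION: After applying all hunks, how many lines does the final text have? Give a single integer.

Answer: 12

Derivation:
Hunk 1: at line 9 remove [txtdz,jhb] add [iofgn] -> 13 lines: ujwk jrui hkyds owf pchwh tdk bwiyn nxkn dig iofgn oel qopd ealcn
Hunk 2: at line 5 remove [tdk,bwiyn,nxkn] add [hnp,lbxer,jxg] -> 13 lines: ujwk jrui hkyds owf pchwh hnp lbxer jxg dig iofgn oel qopd ealcn
Hunk 3: at line 4 remove [pchwh,hnp,lbxer] add [klxkl,xfzqu] -> 12 lines: ujwk jrui hkyds owf klxkl xfzqu jxg dig iofgn oel qopd ealcn
Hunk 4: at line 7 remove [dig,iofgn,oel] add [yxcwn,edhr,steai] -> 12 lines: ujwk jrui hkyds owf klxkl xfzqu jxg yxcwn edhr steai qopd ealcn
Hunk 5: at line 2 remove [hkyds,owf] add [pbjn,isaps] -> 12 lines: ujwk jrui pbjn isaps klxkl xfzqu jxg yxcwn edhr steai qopd ealcn
Final line count: 12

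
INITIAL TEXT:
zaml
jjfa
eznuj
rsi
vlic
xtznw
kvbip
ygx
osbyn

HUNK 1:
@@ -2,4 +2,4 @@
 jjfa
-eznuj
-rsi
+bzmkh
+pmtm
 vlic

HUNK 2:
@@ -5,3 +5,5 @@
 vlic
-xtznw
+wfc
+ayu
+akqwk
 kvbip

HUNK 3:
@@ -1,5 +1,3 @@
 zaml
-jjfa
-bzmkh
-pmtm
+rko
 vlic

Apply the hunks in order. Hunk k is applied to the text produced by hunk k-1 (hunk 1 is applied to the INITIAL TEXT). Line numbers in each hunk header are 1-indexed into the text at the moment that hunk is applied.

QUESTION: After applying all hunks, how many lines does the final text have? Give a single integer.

Hunk 1: at line 2 remove [eznuj,rsi] add [bzmkh,pmtm] -> 9 lines: zaml jjfa bzmkh pmtm vlic xtznw kvbip ygx osbyn
Hunk 2: at line 5 remove [xtznw] add [wfc,ayu,akqwk] -> 11 lines: zaml jjfa bzmkh pmtm vlic wfc ayu akqwk kvbip ygx osbyn
Hunk 3: at line 1 remove [jjfa,bzmkh,pmtm] add [rko] -> 9 lines: zaml rko vlic wfc ayu akqwk kvbip ygx osbyn
Final line count: 9

Answer: 9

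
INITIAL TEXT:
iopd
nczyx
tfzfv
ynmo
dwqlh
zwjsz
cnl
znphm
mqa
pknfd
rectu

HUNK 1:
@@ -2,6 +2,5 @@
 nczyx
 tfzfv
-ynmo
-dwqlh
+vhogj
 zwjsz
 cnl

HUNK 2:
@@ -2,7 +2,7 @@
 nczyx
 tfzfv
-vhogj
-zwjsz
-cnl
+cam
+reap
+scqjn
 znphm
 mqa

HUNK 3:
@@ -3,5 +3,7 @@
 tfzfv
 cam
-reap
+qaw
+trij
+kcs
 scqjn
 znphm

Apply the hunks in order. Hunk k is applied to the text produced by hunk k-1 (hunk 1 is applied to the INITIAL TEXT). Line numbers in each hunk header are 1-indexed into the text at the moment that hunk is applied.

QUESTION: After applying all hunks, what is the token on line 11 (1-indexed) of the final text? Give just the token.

Answer: pknfd

Derivation:
Hunk 1: at line 2 remove [ynmo,dwqlh] add [vhogj] -> 10 lines: iopd nczyx tfzfv vhogj zwjsz cnl znphm mqa pknfd rectu
Hunk 2: at line 2 remove [vhogj,zwjsz,cnl] add [cam,reap,scqjn] -> 10 lines: iopd nczyx tfzfv cam reap scqjn znphm mqa pknfd rectu
Hunk 3: at line 3 remove [reap] add [qaw,trij,kcs] -> 12 lines: iopd nczyx tfzfv cam qaw trij kcs scqjn znphm mqa pknfd rectu
Final line 11: pknfd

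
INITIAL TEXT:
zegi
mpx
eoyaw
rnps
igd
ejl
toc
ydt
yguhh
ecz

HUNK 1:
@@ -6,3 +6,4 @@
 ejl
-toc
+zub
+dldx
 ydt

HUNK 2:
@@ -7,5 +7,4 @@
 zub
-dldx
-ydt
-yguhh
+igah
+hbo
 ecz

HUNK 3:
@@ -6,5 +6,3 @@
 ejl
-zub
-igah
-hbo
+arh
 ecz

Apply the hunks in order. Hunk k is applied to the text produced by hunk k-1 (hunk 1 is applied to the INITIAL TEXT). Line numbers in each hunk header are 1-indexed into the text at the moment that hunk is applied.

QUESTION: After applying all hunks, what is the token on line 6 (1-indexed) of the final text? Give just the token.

Hunk 1: at line 6 remove [toc] add [zub,dldx] -> 11 lines: zegi mpx eoyaw rnps igd ejl zub dldx ydt yguhh ecz
Hunk 2: at line 7 remove [dldx,ydt,yguhh] add [igah,hbo] -> 10 lines: zegi mpx eoyaw rnps igd ejl zub igah hbo ecz
Hunk 3: at line 6 remove [zub,igah,hbo] add [arh] -> 8 lines: zegi mpx eoyaw rnps igd ejl arh ecz
Final line 6: ejl

Answer: ejl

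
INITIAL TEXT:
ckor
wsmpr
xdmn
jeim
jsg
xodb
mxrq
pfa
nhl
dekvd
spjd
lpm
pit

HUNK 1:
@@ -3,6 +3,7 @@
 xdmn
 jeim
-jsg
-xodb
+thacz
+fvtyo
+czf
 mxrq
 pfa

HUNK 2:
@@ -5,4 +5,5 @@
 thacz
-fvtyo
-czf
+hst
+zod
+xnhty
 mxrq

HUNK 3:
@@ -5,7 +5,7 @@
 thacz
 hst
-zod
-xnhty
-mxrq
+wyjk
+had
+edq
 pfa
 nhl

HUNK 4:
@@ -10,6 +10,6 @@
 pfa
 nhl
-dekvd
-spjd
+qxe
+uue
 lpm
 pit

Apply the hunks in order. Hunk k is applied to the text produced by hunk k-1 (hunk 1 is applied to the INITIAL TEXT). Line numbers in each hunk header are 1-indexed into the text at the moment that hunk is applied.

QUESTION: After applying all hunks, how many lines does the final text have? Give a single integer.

Hunk 1: at line 3 remove [jsg,xodb] add [thacz,fvtyo,czf] -> 14 lines: ckor wsmpr xdmn jeim thacz fvtyo czf mxrq pfa nhl dekvd spjd lpm pit
Hunk 2: at line 5 remove [fvtyo,czf] add [hst,zod,xnhty] -> 15 lines: ckor wsmpr xdmn jeim thacz hst zod xnhty mxrq pfa nhl dekvd spjd lpm pit
Hunk 3: at line 5 remove [zod,xnhty,mxrq] add [wyjk,had,edq] -> 15 lines: ckor wsmpr xdmn jeim thacz hst wyjk had edq pfa nhl dekvd spjd lpm pit
Hunk 4: at line 10 remove [dekvd,spjd] add [qxe,uue] -> 15 lines: ckor wsmpr xdmn jeim thacz hst wyjk had edq pfa nhl qxe uue lpm pit
Final line count: 15

Answer: 15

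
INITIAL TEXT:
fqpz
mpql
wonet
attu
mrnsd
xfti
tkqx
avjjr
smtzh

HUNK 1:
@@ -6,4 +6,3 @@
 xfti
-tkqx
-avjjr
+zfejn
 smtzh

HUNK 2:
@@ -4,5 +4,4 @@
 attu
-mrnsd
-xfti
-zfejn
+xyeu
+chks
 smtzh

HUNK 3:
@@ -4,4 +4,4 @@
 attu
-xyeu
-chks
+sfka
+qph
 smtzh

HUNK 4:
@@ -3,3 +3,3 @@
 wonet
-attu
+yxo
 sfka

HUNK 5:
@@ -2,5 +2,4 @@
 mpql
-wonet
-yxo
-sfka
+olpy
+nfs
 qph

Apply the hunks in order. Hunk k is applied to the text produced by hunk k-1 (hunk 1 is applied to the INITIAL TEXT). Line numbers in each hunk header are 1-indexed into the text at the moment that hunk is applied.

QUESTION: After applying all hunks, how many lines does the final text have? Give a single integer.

Hunk 1: at line 6 remove [tkqx,avjjr] add [zfejn] -> 8 lines: fqpz mpql wonet attu mrnsd xfti zfejn smtzh
Hunk 2: at line 4 remove [mrnsd,xfti,zfejn] add [xyeu,chks] -> 7 lines: fqpz mpql wonet attu xyeu chks smtzh
Hunk 3: at line 4 remove [xyeu,chks] add [sfka,qph] -> 7 lines: fqpz mpql wonet attu sfka qph smtzh
Hunk 4: at line 3 remove [attu] add [yxo] -> 7 lines: fqpz mpql wonet yxo sfka qph smtzh
Hunk 5: at line 2 remove [wonet,yxo,sfka] add [olpy,nfs] -> 6 lines: fqpz mpql olpy nfs qph smtzh
Final line count: 6

Answer: 6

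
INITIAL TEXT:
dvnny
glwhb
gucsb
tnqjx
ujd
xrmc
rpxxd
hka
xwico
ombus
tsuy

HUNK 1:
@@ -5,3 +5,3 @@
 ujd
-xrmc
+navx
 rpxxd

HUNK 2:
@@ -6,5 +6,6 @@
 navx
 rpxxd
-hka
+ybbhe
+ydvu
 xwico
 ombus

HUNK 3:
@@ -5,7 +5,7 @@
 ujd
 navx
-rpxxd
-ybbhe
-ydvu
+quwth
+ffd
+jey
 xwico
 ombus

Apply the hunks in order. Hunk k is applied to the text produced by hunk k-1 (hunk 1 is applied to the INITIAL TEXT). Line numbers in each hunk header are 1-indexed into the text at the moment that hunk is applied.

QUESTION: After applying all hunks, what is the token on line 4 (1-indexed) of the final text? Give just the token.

Hunk 1: at line 5 remove [xrmc] add [navx] -> 11 lines: dvnny glwhb gucsb tnqjx ujd navx rpxxd hka xwico ombus tsuy
Hunk 2: at line 6 remove [hka] add [ybbhe,ydvu] -> 12 lines: dvnny glwhb gucsb tnqjx ujd navx rpxxd ybbhe ydvu xwico ombus tsuy
Hunk 3: at line 5 remove [rpxxd,ybbhe,ydvu] add [quwth,ffd,jey] -> 12 lines: dvnny glwhb gucsb tnqjx ujd navx quwth ffd jey xwico ombus tsuy
Final line 4: tnqjx

Answer: tnqjx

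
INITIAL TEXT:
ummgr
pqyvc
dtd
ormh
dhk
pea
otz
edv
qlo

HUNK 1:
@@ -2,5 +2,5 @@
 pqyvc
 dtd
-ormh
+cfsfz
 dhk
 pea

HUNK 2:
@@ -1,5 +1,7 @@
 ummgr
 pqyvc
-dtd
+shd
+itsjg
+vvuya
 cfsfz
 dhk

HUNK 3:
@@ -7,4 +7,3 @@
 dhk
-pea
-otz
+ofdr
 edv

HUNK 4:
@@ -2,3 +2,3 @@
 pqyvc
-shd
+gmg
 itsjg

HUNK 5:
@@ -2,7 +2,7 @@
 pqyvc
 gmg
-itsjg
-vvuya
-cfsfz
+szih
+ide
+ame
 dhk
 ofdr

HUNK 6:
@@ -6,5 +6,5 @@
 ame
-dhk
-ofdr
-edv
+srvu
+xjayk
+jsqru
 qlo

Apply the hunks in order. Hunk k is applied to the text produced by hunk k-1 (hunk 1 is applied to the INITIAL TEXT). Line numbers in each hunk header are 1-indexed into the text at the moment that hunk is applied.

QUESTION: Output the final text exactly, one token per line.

Hunk 1: at line 2 remove [ormh] add [cfsfz] -> 9 lines: ummgr pqyvc dtd cfsfz dhk pea otz edv qlo
Hunk 2: at line 1 remove [dtd] add [shd,itsjg,vvuya] -> 11 lines: ummgr pqyvc shd itsjg vvuya cfsfz dhk pea otz edv qlo
Hunk 3: at line 7 remove [pea,otz] add [ofdr] -> 10 lines: ummgr pqyvc shd itsjg vvuya cfsfz dhk ofdr edv qlo
Hunk 4: at line 2 remove [shd] add [gmg] -> 10 lines: ummgr pqyvc gmg itsjg vvuya cfsfz dhk ofdr edv qlo
Hunk 5: at line 2 remove [itsjg,vvuya,cfsfz] add [szih,ide,ame] -> 10 lines: ummgr pqyvc gmg szih ide ame dhk ofdr edv qlo
Hunk 6: at line 6 remove [dhk,ofdr,edv] add [srvu,xjayk,jsqru] -> 10 lines: ummgr pqyvc gmg szih ide ame srvu xjayk jsqru qlo

Answer: ummgr
pqyvc
gmg
szih
ide
ame
srvu
xjayk
jsqru
qlo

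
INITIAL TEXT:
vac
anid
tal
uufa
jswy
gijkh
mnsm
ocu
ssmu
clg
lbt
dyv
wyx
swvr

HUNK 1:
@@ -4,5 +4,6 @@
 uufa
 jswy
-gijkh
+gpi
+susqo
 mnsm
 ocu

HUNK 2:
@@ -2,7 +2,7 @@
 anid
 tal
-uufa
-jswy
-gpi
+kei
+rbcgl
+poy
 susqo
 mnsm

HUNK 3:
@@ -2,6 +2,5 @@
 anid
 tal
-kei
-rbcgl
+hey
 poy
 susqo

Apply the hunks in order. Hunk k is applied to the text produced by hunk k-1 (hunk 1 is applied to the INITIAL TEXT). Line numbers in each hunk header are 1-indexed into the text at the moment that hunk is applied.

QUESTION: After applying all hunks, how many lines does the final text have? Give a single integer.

Answer: 14

Derivation:
Hunk 1: at line 4 remove [gijkh] add [gpi,susqo] -> 15 lines: vac anid tal uufa jswy gpi susqo mnsm ocu ssmu clg lbt dyv wyx swvr
Hunk 2: at line 2 remove [uufa,jswy,gpi] add [kei,rbcgl,poy] -> 15 lines: vac anid tal kei rbcgl poy susqo mnsm ocu ssmu clg lbt dyv wyx swvr
Hunk 3: at line 2 remove [kei,rbcgl] add [hey] -> 14 lines: vac anid tal hey poy susqo mnsm ocu ssmu clg lbt dyv wyx swvr
Final line count: 14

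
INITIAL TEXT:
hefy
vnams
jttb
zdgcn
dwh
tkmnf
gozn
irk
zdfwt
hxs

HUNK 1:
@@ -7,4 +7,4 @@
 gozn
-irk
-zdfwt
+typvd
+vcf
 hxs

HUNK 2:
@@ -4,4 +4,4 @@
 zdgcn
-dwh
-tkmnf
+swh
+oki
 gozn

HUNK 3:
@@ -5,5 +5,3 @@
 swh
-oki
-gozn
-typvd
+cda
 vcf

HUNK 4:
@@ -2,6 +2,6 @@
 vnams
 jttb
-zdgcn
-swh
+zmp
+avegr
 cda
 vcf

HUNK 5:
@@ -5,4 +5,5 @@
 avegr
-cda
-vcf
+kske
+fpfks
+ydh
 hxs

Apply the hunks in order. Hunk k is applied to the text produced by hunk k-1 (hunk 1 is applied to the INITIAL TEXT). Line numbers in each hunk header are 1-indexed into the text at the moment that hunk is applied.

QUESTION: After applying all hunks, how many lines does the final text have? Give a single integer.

Hunk 1: at line 7 remove [irk,zdfwt] add [typvd,vcf] -> 10 lines: hefy vnams jttb zdgcn dwh tkmnf gozn typvd vcf hxs
Hunk 2: at line 4 remove [dwh,tkmnf] add [swh,oki] -> 10 lines: hefy vnams jttb zdgcn swh oki gozn typvd vcf hxs
Hunk 3: at line 5 remove [oki,gozn,typvd] add [cda] -> 8 lines: hefy vnams jttb zdgcn swh cda vcf hxs
Hunk 4: at line 2 remove [zdgcn,swh] add [zmp,avegr] -> 8 lines: hefy vnams jttb zmp avegr cda vcf hxs
Hunk 5: at line 5 remove [cda,vcf] add [kske,fpfks,ydh] -> 9 lines: hefy vnams jttb zmp avegr kske fpfks ydh hxs
Final line count: 9

Answer: 9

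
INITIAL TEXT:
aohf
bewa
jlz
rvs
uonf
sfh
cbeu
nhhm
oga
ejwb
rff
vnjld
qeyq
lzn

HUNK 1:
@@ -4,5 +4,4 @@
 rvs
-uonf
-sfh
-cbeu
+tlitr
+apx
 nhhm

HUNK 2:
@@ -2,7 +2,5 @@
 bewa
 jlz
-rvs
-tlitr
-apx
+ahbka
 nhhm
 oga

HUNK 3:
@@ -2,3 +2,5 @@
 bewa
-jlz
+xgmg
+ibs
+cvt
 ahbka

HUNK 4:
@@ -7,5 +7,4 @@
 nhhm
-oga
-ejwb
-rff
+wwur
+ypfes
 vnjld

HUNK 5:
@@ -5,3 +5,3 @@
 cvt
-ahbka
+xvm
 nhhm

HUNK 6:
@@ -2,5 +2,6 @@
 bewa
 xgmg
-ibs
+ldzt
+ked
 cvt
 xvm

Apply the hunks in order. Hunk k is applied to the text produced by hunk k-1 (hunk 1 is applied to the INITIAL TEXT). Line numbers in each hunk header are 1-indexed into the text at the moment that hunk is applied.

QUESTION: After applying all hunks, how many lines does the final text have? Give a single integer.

Hunk 1: at line 4 remove [uonf,sfh,cbeu] add [tlitr,apx] -> 13 lines: aohf bewa jlz rvs tlitr apx nhhm oga ejwb rff vnjld qeyq lzn
Hunk 2: at line 2 remove [rvs,tlitr,apx] add [ahbka] -> 11 lines: aohf bewa jlz ahbka nhhm oga ejwb rff vnjld qeyq lzn
Hunk 3: at line 2 remove [jlz] add [xgmg,ibs,cvt] -> 13 lines: aohf bewa xgmg ibs cvt ahbka nhhm oga ejwb rff vnjld qeyq lzn
Hunk 4: at line 7 remove [oga,ejwb,rff] add [wwur,ypfes] -> 12 lines: aohf bewa xgmg ibs cvt ahbka nhhm wwur ypfes vnjld qeyq lzn
Hunk 5: at line 5 remove [ahbka] add [xvm] -> 12 lines: aohf bewa xgmg ibs cvt xvm nhhm wwur ypfes vnjld qeyq lzn
Hunk 6: at line 2 remove [ibs] add [ldzt,ked] -> 13 lines: aohf bewa xgmg ldzt ked cvt xvm nhhm wwur ypfes vnjld qeyq lzn
Final line count: 13

Answer: 13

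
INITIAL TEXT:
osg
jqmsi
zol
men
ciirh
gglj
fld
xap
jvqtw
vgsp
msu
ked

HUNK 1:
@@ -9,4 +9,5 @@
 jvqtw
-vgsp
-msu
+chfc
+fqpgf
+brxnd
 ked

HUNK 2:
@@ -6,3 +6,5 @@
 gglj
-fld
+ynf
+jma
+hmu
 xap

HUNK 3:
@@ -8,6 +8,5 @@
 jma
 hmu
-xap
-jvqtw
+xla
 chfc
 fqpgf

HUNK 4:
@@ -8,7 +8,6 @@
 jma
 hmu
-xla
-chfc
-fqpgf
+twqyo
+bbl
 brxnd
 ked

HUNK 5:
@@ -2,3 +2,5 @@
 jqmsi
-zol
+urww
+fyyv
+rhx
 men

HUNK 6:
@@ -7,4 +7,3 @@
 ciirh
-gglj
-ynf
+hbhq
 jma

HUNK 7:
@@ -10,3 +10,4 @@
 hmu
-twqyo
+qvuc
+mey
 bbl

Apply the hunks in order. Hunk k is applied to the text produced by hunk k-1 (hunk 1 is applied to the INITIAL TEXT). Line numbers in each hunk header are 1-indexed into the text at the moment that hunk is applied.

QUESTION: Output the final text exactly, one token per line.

Answer: osg
jqmsi
urww
fyyv
rhx
men
ciirh
hbhq
jma
hmu
qvuc
mey
bbl
brxnd
ked

Derivation:
Hunk 1: at line 9 remove [vgsp,msu] add [chfc,fqpgf,brxnd] -> 13 lines: osg jqmsi zol men ciirh gglj fld xap jvqtw chfc fqpgf brxnd ked
Hunk 2: at line 6 remove [fld] add [ynf,jma,hmu] -> 15 lines: osg jqmsi zol men ciirh gglj ynf jma hmu xap jvqtw chfc fqpgf brxnd ked
Hunk 3: at line 8 remove [xap,jvqtw] add [xla] -> 14 lines: osg jqmsi zol men ciirh gglj ynf jma hmu xla chfc fqpgf brxnd ked
Hunk 4: at line 8 remove [xla,chfc,fqpgf] add [twqyo,bbl] -> 13 lines: osg jqmsi zol men ciirh gglj ynf jma hmu twqyo bbl brxnd ked
Hunk 5: at line 2 remove [zol] add [urww,fyyv,rhx] -> 15 lines: osg jqmsi urww fyyv rhx men ciirh gglj ynf jma hmu twqyo bbl brxnd ked
Hunk 6: at line 7 remove [gglj,ynf] add [hbhq] -> 14 lines: osg jqmsi urww fyyv rhx men ciirh hbhq jma hmu twqyo bbl brxnd ked
Hunk 7: at line 10 remove [twqyo] add [qvuc,mey] -> 15 lines: osg jqmsi urww fyyv rhx men ciirh hbhq jma hmu qvuc mey bbl brxnd ked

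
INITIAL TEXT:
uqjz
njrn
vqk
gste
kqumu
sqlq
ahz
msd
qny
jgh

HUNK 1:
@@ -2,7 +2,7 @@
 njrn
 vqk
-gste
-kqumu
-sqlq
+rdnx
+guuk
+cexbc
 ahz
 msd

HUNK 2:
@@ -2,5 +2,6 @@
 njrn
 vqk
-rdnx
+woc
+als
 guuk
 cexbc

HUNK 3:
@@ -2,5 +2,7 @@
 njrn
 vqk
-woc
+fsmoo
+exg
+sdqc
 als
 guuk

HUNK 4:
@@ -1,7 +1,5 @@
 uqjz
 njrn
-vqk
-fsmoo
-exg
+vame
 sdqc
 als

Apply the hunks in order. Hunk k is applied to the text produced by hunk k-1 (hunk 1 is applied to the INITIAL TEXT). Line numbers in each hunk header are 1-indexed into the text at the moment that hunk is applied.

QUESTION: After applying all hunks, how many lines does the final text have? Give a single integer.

Answer: 11

Derivation:
Hunk 1: at line 2 remove [gste,kqumu,sqlq] add [rdnx,guuk,cexbc] -> 10 lines: uqjz njrn vqk rdnx guuk cexbc ahz msd qny jgh
Hunk 2: at line 2 remove [rdnx] add [woc,als] -> 11 lines: uqjz njrn vqk woc als guuk cexbc ahz msd qny jgh
Hunk 3: at line 2 remove [woc] add [fsmoo,exg,sdqc] -> 13 lines: uqjz njrn vqk fsmoo exg sdqc als guuk cexbc ahz msd qny jgh
Hunk 4: at line 1 remove [vqk,fsmoo,exg] add [vame] -> 11 lines: uqjz njrn vame sdqc als guuk cexbc ahz msd qny jgh
Final line count: 11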